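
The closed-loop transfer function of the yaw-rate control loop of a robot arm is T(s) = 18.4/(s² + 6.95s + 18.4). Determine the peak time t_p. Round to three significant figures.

ω_n = √18.4 = 4.29 rad/s; ζ = 6.95/(2·4.29) = 0.810.
The damped frequency ω_d = ω_n√(1−ζ²) = 2.51 rad/s. Then t_p = π/ω_d = 1.25 s.

t_p ≈ 1.25 s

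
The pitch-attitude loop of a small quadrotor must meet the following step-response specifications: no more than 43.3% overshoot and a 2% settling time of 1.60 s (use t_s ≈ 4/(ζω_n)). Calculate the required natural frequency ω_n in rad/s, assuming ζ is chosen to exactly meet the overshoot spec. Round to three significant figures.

From %OS = 100·exp(−πζ/√(1−ζ²)), invert to get ζ = −ln(OS)/√(π² + ln²(OS)) with OS = 0.433.
−ln 0.433 = 0.8370, so ζ = 0.8370/√(π² + 0.7006) = 0.257.
Then ω_n = 4/(ζ t_s) = 4/(0.257 × 1.60) = 9.71 rad/s.

ω_n ≈ 9.71 rad/s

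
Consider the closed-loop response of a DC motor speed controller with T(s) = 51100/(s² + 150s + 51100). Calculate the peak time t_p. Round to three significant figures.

t_p ≈ 0.0147 s

ω_n = √51100 = 226 rad/s; ζ = 150/(2·226) = 0.332.
ω_d = 226·√(1 − 0.332²) = 213 rad/s. Then t_p = π/ω_d = 0.0147 s.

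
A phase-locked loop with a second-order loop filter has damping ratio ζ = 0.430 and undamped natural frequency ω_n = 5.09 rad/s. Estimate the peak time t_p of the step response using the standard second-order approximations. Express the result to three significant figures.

The damped frequency is ω_d = ω_n√(1−ζ²) = 5.09·√(1−0.185) = 4.60 rad/s.
Peak time t_p = π/ω_d = π/4.60 = 0.684 s.

t_p ≈ 0.684 s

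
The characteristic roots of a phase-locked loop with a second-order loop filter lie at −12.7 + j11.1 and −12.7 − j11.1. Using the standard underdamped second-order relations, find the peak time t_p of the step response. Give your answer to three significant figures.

t_p = π/ω_d with ω_d = 11.1 (the imaginary part), so t_p = 0.283 s.

t_p ≈ 0.283 s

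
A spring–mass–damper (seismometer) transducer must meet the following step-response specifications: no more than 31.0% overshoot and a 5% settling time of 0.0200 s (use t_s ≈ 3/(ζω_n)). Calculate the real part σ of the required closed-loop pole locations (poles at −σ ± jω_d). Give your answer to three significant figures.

The settling-time spec alone fixes σ = ζω_n = 3/t_s = 3/0.0200 = 150.
(Overshoot then fixes ζ = 0.349 and hence ω_d = σ·√(1−ζ²)/ζ = 402 rad/s.)

σ ≈ 150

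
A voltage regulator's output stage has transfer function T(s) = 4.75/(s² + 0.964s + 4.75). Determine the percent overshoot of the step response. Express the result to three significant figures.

%OS ≈ 49.0%

Comparing the denominator to s² + 2ζω_n s + ω_n²: ω_n = √4.75 = 2.18 rad/s, and 2ζω_n = 0.964 so ζ = 0.964/(2·2.18) = 0.221.
%OS = 100 e^{−πζ/√(1−ζ²)} with ζ = 0.221 gives 49.0%.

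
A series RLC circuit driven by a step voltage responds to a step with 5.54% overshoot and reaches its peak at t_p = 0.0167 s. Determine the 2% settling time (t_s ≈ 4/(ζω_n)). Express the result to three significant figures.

t_s ≈ 0.0231 s

ζ from %OS: ζ = |ln 0.0554|/√(π²+ln²0.0554) = 0.677.
t_p = π/ω_d ⇒ ω_d = 188 rad/s; then ω_n = ω_d/√(1−ζ²) = 256 rad/s.
t_s ≈ 4/(ζω_n) = 4/(0.677·256) = 0.0231 s.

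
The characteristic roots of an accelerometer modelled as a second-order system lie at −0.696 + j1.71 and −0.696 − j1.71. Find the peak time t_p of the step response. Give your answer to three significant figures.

t_p ≈ 1.84 s

t_p = π/ω_d with ω_d = 1.71 (the imaginary part), so t_p = 1.84 s.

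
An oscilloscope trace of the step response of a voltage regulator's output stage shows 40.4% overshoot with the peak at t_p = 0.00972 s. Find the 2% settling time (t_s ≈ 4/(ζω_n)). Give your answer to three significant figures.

The overshoot fixes ζ = −ln(OS)/√(π²+ln²(OS)) = 0.277.
t_p = π/ω_d ⇒ ω_d = 323 rad/s; then ω_n = ω_d/√(1−ζ²) = 336 rad/s.
t_s ≈ 4/(ζω_n) = 4/(0.277·336) = 0.0429 s.

t_s ≈ 0.0429 s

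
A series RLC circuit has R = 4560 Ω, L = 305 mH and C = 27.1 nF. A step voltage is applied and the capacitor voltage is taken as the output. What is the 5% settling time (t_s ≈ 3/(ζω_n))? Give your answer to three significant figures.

For a series RLC circuit (capacitor voltage as output), ω_n = 1/√(LC) = 1/√(305 mH · 27.1 nF) = 11000 rad/s.
ζ = (R/2)·√(C/L) = (4560/2)·√(27.1 nF/305 mH) = 0.680.
t_s ≈ 3/(ζω_n) = 0.000401 s.

t_s ≈ 0.000401 s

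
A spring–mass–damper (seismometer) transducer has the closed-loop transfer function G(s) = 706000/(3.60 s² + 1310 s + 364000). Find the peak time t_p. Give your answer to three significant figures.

Dividing through by 3.60: denominator becomes s² + 363.9 s + 101100.
So ω_n = √101100 = 318 rad/s and ζ = 363.9/(2·318) = 0.572.
ω_d = ω_n√(1−ζ²) = 261 rad/s. t_p = π/ω_d = 0.0120 s.

t_p ≈ 0.0120 s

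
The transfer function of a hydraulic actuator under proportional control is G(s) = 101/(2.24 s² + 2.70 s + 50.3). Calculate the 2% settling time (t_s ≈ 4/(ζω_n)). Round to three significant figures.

Dividing through by 2.24: denominator becomes s² + 1.205 s + 22.46.
So ω_n = √22.46 = 4.74 rad/s and ζ = 1.205/(2·4.74) = 0.127.
t_s ≈ 4/(ζω_n) = 6.64 s.

t_s ≈ 6.64 s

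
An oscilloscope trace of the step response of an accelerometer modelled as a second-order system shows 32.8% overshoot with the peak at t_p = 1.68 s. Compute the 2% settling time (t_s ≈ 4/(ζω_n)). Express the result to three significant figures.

The overshoot fixes ζ = −ln(OS)/√(π²+ln²(OS)) = 0.334.
t_p = π/ω_d ⇒ ω_d = 1.87 rad/s; then ω_n = ω_d/√(1−ζ²) = 1.98 rad/s.
t_s ≈ 4/(ζω_n) = 4/(0.334·1.98) = 6.03 s.

t_s ≈ 6.03 s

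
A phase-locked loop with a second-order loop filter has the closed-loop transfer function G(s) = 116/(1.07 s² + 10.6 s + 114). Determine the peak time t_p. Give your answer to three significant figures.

Dividing through by 1.07: denominator becomes s² + 9.907 s + 106.5.
So ω_n = √106.5 = 10.3 rad/s and ζ = 9.907/(2·10.3) = 0.480.
ω_d = ω_n√(1−ζ²) = 9.06 rad/s. t_p = π/ω_d = 0.347 s.

t_p ≈ 0.347 s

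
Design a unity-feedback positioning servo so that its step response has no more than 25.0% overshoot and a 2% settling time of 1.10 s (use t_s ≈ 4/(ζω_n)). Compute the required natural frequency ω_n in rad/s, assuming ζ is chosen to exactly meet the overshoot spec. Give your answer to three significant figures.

ω_n ≈ 9.01 rad/s

From %OS = 100·exp(−πζ/√(1−ζ²)), invert to get ζ = −ln(OS)/√(π² + ln²(OS)) with OS = 0.250.
−ln 0.250 = 1.386, so ζ = 1.386/√(π² + 1.922) = 0.404.
Then ω_n = 4/(ζ t_s) = 4/(0.404 × 1.10) = 9.01 rad/s.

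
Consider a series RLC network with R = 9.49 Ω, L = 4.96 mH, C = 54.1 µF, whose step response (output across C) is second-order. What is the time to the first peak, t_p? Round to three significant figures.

t_p ≈ 0.00187 s

For a series RLC circuit (capacitor voltage as output), ω_n = 1/√(LC) = 1/√(4.96 mH · 54.1 µF) = 1930 rad/s.
ζ = (R/2)·√(C/L) = (9.49/2)·√(54.1 µF/4.96 mH) = 0.496.
ω_d = ω_n√(1−ζ²) = 1680 rad/s. t_p = π/ω_d = 0.00187 s.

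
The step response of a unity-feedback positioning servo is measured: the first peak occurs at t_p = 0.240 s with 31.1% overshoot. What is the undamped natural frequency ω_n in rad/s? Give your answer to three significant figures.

ω_n ≈ 14.0 rad/s

From the overshoot, ζ = −ln(OS)/√(π²+ln²(OS)) = 0.348.
t_p = π/ω_d ⇒ ω_d = 13.1 rad/s; then ω_n = ω_d/√(1−ζ²) = 14.0 rad/s.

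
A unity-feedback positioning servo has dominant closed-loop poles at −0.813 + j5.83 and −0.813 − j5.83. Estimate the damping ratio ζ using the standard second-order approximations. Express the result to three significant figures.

With σ = 0.813, ω_d = 5.83: ω_n = √(σ²+ω_d²) = 5.89 rad/s, ζ = σ/ω_n = 0.138.

ζ ≈ 0.138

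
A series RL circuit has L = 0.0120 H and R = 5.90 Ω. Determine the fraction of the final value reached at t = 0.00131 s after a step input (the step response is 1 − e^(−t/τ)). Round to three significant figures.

y/y_∞ ≈ 0.475

τ = L/R = 0.0120/5.90 = 0.00203 s.
y(t)/y_∞ = 1 − e^(−t/τ) = 1 − e^(−0.00131/0.00203) = 1 − e^(−0.644) = 0.475.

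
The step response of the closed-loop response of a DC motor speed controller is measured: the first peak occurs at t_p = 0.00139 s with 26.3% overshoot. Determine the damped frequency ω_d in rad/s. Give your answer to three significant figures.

t_p = π/ω_d, so ω_d = π/0.00139 = 2260 rad/s.

ω_d ≈ 2260 rad/s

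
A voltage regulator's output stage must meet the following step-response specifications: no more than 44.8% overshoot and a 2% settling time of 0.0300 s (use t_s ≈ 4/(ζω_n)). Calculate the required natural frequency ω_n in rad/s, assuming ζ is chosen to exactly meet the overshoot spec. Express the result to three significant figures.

ω_n ≈ 538 rad/s

From %OS = 100·exp(−πζ/√(1−ζ²)), invert to get ζ = −ln(OS)/√(π² + ln²(OS)) with OS = 0.448.
−ln 0.448 = 0.8030, so ζ = 0.8030/√(π² + 0.6447) = 0.248.
Then ω_n = 4/(ζ t_s) = 4/(0.248 × 0.0300) = 538 rad/s.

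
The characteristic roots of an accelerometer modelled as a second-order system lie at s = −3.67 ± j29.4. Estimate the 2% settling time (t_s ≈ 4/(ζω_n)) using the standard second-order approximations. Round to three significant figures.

t_s ≈ 1.09 s

For poles at −σ ± jω_d, ζω_n = σ = 3.67, so t_s ≈ 4/σ = 1.09 s.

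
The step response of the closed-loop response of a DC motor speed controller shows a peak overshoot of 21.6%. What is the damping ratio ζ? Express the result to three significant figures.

ζ ≈ 0.438

From %OS = 100·exp(−πζ/√(1−ζ²)), invert to get ζ = −ln(OS)/√(π² + ln²(OS)) with OS = 0.216.
−ln 0.216 = 1.532, so ζ = 1.532/√(π² + 2.348) = 0.438.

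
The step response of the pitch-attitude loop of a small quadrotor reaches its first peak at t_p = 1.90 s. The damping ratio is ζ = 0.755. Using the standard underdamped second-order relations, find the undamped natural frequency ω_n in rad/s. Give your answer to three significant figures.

Peak time t_p = π/ω_d, so ω_d = π/t_p = π/1.90 = 1.65 rad/s.
ω_n = ω_d/√(1−ζ²) = 1.65/√0.430 = 2.52 rad/s.

ω_n ≈ 2.52 rad/s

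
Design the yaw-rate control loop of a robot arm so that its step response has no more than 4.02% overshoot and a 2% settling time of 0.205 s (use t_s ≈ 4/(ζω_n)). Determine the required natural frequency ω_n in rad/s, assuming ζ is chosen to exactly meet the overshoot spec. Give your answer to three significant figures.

ζ = −ln(OS)/√(π² + (ln OS)²). With OS = 0.0402, ln OS = −3.214 and ζ = 3.214/4.494 = 0.715.
From t_s ≈ 4/(ζω_n): ω_n = 4/(ζ·t_s) = 4/(0.715·0.205) = 27.3 rad/s.

ω_n ≈ 27.3 rad/s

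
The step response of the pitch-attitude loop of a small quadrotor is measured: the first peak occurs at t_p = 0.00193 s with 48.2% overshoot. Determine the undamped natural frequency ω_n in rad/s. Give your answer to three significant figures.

ω_n ≈ 1670 rad/s

The overshoot fixes ζ = −ln(OS)/√(π²+ln²(OS)) = 0.226.
From t_p = π/ω_d, ω_d = π/0.00193 = 1630 rad/s, so ω_n = ω_d/√(1−ζ²) = 1670 rad/s.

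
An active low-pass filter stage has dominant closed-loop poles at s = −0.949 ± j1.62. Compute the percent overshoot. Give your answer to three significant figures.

%OS ≈ 15.9%

The poles are at −σ ± jω_d with σ = 0.949 and ω_d = 1.62, so ω_n = √(σ²+ω_d²) = 1.88 rad/s and ζ = σ/ω_n = 0.505.
Overshoot: exp(−π·0.505/√(1−0.505²)) = 0.159, i.e. 15.9%.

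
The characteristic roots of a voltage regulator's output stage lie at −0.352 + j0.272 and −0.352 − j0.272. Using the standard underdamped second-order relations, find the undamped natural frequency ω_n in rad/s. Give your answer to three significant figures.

ω_n ≈ 0.445 rad/s

The poles are at −σ ± jω_d with σ = 0.352 and ω_d = 0.272, so ω_n = √(σ²+ω_d²) = 0.445 rad/s and ζ = σ/ω_n = 0.791.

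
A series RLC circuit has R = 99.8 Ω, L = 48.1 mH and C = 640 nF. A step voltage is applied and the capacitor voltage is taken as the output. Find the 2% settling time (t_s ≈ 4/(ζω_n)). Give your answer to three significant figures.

t_s ≈ 0.00386 s

For a series RLC circuit (capacitor voltage as output), ω_n = 1/√(LC) = 1/√(48.1 mH · 640 nF) = 5700 rad/s.
ζ = (R/2)·√(C/L) = (99.8/2)·√(640 nF/48.1 mH) = 0.182.
t_s ≈ 4/(ζω_n) = 0.00386 s.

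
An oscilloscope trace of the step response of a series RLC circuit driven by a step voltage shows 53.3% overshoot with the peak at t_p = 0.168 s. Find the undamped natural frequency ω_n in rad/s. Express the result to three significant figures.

ω_n ≈ 19.1 rad/s

ζ from %OS: ζ = |ln 0.533|/√(π²+ln²0.533) = 0.196.
From t_p = π/ω_d, ω_d = π/0.168 = 18.7 rad/s, so ω_n = ω_d/√(1−ζ²) = 19.1 rad/s.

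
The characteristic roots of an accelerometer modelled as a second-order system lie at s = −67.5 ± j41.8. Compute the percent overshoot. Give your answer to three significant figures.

The poles are at −σ ± jω_d with σ = 67.5 and ω_d = 41.8, so ω_n = √(σ²+ω_d²) = 79.4 rad/s and ζ = σ/ω_n = 0.850.
%OS = 100·exp(−πζ/√(1−ζ²)) = 0.626%.

%OS ≈ 0.626%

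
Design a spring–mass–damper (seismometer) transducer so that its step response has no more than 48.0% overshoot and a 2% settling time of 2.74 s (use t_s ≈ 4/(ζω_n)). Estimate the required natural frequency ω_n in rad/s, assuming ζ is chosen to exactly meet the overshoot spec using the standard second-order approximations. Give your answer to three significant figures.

ω_n ≈ 6.42 rad/s

From %OS = 100·exp(−πζ/√(1−ζ²)), invert to get ζ = −ln(OS)/√(π² + ln²(OS)) with OS = 0.480.
−ln 0.480 = 0.7340, so ζ = 0.7340/√(π² + 0.5387) = 0.228.
From t_s ≈ 4/(ζω_n): ω_n = 4/(ζ·t_s) = 4/(0.228·2.74) = 6.42 rad/s.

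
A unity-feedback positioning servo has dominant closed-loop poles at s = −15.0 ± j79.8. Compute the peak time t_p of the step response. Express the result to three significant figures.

t_p = π/ω_d with ω_d = 79.8 (the imaginary part), so t_p = 0.0394 s.

t_p ≈ 0.0394 s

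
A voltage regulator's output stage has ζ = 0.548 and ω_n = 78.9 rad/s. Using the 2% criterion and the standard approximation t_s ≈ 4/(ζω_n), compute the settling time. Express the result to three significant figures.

t_s ≈ 0.0925 s

t_s ≈ 4/(ζω_n) = 4/(0.548 × 78.9) = 0.0925 s.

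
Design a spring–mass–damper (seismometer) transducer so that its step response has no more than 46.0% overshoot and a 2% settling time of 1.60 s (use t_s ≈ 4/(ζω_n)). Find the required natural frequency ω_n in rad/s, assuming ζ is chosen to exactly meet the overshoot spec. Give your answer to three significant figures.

ω_n ≈ 10.4 rad/s

ζ = −ln(OS)/√(π² + (ln OS)²). With OS = 0.460, ln OS = −0.7765 and ζ = 0.7765/3.236 = 0.240.
From t_s ≈ 4/(ζω_n): ω_n = 4/(ζ·t_s) = 4/(0.240·1.60) = 10.4 rad/s.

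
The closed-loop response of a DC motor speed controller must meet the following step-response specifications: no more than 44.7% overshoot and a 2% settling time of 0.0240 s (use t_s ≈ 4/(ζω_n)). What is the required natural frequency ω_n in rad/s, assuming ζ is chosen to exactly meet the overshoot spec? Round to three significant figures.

Inverting the overshoot relation: ζ = |ln 0.447|/√(π² + ln²0.447) = 0.248.
Then ω_n = 4/(ζ t_s) = 4/(0.248 × 0.0240) = 671 rad/s.

ω_n ≈ 671 rad/s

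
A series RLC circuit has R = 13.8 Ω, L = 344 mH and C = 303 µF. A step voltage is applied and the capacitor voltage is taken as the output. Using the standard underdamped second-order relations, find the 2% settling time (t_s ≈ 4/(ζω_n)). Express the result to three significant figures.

t_s ≈ 0.199 s

For a series RLC circuit (capacitor voltage as output), ω_n = 1/√(LC) = 1/√(344 mH · 303 µF) = 97.9 rad/s.
ζ = (R/2)·√(C/L) = (13.8/2)·√(303 µF/344 mH) = 0.205.
t_s ≈ 4/(ζω_n) = 0.199 s.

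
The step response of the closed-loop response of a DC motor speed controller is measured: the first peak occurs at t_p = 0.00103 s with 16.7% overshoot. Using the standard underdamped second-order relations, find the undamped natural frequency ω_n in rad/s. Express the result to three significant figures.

ζ from %OS: ζ = |ln 0.167|/√(π²+ln²0.167) = 0.495.
t_p = π/ω_d ⇒ ω_d = 3050 rad/s; then ω_n = ω_d/√(1−ζ²) = 3510 rad/s.

ω_n ≈ 3510 rad/s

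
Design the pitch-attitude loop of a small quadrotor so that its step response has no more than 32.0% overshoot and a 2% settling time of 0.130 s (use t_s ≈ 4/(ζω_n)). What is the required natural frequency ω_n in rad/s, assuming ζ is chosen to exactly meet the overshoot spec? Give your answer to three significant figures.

From %OS = 100·exp(−πζ/√(1−ζ²)), invert to get ζ = −ln(OS)/√(π² + ln²(OS)) with OS = 0.320.
−ln 0.320 = 1.139, so ζ = 1.139/√(π² + 1.298) = 0.341.
From t_s ≈ 4/(ζω_n): ω_n = 4/(ζ·t_s) = 4/(0.341·0.130) = 90.2 rad/s.

ω_n ≈ 90.2 rad/s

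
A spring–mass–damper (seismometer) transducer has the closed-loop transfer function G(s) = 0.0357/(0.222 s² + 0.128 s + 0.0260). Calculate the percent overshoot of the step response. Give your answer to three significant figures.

%OS ≈ 0.736%

Dividing through by 0.222: denominator becomes s² + 0.5766 s + 0.1171.
So ω_n = √0.1171 = 0.342 rad/s and ζ = 0.5766/(2·0.342) = 0.842.
%OS = 100·exp(−πζ/√(1−ζ²)) = 0.736%.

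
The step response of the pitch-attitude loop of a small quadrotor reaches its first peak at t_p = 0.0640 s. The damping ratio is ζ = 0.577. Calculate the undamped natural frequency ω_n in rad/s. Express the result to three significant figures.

ω_n ≈ 60.1 rad/s

Peak time t_p = π/ω_d, so ω_d = π/t_p = π/0.0640 = 49.1 rad/s.
ω_n = ω_d/√(1−ζ²) = 49.1/√0.667 = 60.1 rad/s.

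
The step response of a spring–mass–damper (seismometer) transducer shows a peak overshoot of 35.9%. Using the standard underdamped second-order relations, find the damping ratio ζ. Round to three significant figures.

ζ = −ln(OS)/√(π² + (ln OS)²). With OS = 0.359, ln OS = −1.024 and ζ = 1.024/3.304 = 0.310.

ζ ≈ 0.310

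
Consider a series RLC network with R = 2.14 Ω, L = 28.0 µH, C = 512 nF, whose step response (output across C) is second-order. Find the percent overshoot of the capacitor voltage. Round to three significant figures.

%OS ≈ 63.2%

For a series RLC circuit (capacitor voltage as output), ω_n = 1/√(LC) = 1/√(28.0 µH · 512 nF) = 264000 rad/s.
ζ = (R/2)·√(C/L) = (2.14/2)·√(512 nF/28.0 µH) = 0.145.
Overshoot: exp(−π·0.145/√(1−0.145²)) = 0.632, i.e. 63.2%.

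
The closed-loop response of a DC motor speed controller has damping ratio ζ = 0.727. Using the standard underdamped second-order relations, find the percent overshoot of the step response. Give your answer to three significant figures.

%OS ≈ 3.59%

For an underdamped second-order system, %OS = 100·exp(−πζ/√(1−ζ²)).
πζ/√(1−ζ²) = π·0.727/√(1−0.529) = 3.326, so %OS = 100·e^(−3.326) = 3.59%.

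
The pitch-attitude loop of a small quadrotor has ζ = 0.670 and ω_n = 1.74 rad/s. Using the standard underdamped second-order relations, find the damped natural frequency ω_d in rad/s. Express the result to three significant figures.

ω_d ≈ 1.29 rad/s

ω_d = ω_n√(1−ζ²) = 1.74·√0.551 = 1.29 rad/s.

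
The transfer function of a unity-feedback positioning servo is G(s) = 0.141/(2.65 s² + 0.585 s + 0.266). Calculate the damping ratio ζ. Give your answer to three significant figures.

Dividing through by 2.65: denominator becomes s² + 0.2208 s + 0.1004.
So ω_n = √0.1004 = 0.317 rad/s and ζ = 0.2208/(2·0.317) = 0.348.

ζ ≈ 0.348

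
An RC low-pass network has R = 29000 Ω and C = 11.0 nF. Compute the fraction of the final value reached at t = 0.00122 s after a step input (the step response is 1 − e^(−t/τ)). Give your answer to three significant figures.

τ = RC = 29000 × 11.0 nF = 0.000319 s.
y(t)/y_∞ = 1 − e^(−t/τ) = 1 − e^(−0.00122/0.000319) = 1 − e^(−3.82) = 0.978.

y/y_∞ ≈ 0.978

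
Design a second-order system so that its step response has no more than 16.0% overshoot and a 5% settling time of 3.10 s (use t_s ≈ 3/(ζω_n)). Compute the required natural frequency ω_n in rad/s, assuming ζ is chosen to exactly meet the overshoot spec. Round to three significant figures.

ω_n ≈ 1.92 rad/s

From %OS = 100·exp(−πζ/√(1−ζ²)), invert to get ζ = −ln(OS)/√(π² + ln²(OS)) with OS = 0.160.
−ln 0.160 = 1.833, so ζ = 1.833/√(π² + 3.358) = 0.504.
From t_s ≈ 3/(ζω_n): ω_n = 3/(ζ·t_s) = 3/(0.504·3.10) = 1.92 rad/s.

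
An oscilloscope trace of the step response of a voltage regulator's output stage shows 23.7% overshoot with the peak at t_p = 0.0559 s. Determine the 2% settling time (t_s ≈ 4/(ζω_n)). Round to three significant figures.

From the overshoot, ζ = −ln(OS)/√(π²+ln²(OS)) = 0.417.
From t_p = π/ω_d, ω_d = π/0.0559 = 56.2 rad/s, so ω_n = ω_d/√(1−ζ²) = 61.8 rad/s.
t_s ≈ 4/(ζω_n) = 4/(0.417·61.8) = 0.155 s.

t_s ≈ 0.155 s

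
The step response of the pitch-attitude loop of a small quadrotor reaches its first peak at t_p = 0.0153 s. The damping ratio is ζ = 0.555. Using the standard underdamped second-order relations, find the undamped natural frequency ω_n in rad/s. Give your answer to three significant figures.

Peak time t_p = π/ω_d, so ω_d = π/t_p = π/0.0153 = 205 rad/s.
ω_n = ω_d/√(1−ζ²) = 205/√0.692 = 247 rad/s.

ω_n ≈ 247 rad/s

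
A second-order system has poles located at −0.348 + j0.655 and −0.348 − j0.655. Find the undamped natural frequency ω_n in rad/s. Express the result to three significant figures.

ω_n ≈ 0.742 rad/s

With σ = 0.348, ω_d = 0.655: ω_n = √(σ²+ω_d²) = 0.742 rad/s, ζ = σ/ω_n = 0.469.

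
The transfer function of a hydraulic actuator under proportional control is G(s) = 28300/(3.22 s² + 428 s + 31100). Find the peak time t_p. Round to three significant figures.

t_p ≈ 0.0434 s

Dividing through by 3.22: denominator becomes s² + 132.9 s + 9658.
So ω_n = √9658 = 98.3 rad/s and ζ = 132.9/(2·98.3) = 0.676.
The damped frequency ω_d = ω_n√(1−ζ²) = 72.4 rad/s. t_p = π/ω_d = 0.0434 s.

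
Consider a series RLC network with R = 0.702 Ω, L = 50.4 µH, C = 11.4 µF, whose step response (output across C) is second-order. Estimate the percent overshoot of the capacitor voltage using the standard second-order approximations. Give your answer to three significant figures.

For a series RLC circuit (capacitor voltage as output), ω_n = 1/√(LC) = 1/√(50.4 µH · 11.4 µF) = 41700 rad/s.
ζ = (R/2)·√(C/L) = (0.702/2)·√(11.4 µF/50.4 µH) = 0.167.
Overshoot: exp(−π·0.167/√(1−0.167²)) = 0.587, i.e. 58.7%.

%OS ≈ 58.7%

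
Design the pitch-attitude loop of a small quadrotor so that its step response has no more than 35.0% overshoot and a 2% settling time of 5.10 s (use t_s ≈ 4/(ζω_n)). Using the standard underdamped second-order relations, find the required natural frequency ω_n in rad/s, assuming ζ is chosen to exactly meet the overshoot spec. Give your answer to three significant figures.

From %OS = 100·exp(−πζ/√(1−ζ²)), invert to get ζ = −ln(OS)/√(π² + ln²(OS)) with OS = 0.350.
−ln 0.350 = 1.050, so ζ = 1.050/√(π² + 1.102) = 0.317.
Then ω_n = 4/(ζ t_s) = 4/(0.317 × 5.10) = 2.47 rad/s.

ω_n ≈ 2.47 rad/s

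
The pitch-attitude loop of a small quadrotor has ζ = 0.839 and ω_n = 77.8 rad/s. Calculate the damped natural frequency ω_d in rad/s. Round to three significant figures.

ω_d = ω_n√(1−ζ²) = 77.8·√0.296 = 42.3 rad/s.

ω_d ≈ 42.3 rad/s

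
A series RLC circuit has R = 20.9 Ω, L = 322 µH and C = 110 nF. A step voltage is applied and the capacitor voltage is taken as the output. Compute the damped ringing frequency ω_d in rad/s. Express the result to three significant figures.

ω_d ≈ 165000 rad/s

For a series RLC circuit (capacitor voltage as output), ω_n = 1/√(LC) = 1/√(322 µH · 110 nF) = 168000 rad/s.
ζ = (R/2)·√(C/L) = (20.9/2)·√(110 nF/322 µH) = 0.193.
ω_d = ω_n√(1−ζ²) = 165000 rad/s.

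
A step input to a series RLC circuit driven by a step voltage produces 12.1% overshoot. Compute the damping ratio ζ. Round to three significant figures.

ζ ≈ 0.558

Inverting the overshoot relation: ζ = |ln 0.121|/√(π² + ln²0.121) = 0.558.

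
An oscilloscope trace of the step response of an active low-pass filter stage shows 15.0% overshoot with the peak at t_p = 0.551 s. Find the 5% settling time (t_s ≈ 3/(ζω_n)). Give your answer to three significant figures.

From the overshoot, ζ = −ln(OS)/√(π²+ln²(OS)) = 0.517.
t_p = π/ω_d ⇒ ω_d = 5.70 rad/s; then ω_n = ω_d/√(1−ζ²) = 6.66 rad/s.
t_s ≈ 3/(ζω_n) = 3/(0.517·6.66) = 0.871 s.

t_s ≈ 0.871 s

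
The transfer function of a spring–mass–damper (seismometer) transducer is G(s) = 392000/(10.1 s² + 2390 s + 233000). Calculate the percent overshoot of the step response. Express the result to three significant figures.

%OS ≈ 2.02%

Dividing through by 10.1: denominator becomes s² + 236.6 s + 23070.
So ω_n = √23070 = 152 rad/s and ζ = 236.6/(2·152) = 0.779.
%OS = 100 e^{−πζ/√(1−ζ²)} with ζ = 0.779 gives 2.02%.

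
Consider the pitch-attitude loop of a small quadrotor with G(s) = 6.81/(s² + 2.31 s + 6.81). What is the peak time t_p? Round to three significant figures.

t_p ≈ 1.34 s

ω_n = √6.81 = 2.61 rad/s; ζ = 2.31/(2·2.61) = 0.443.
The damped frequency ω_d = ω_n√(1−ζ²) = 2.34 rad/s. Then t_p = π/ω_d = 1.34 s.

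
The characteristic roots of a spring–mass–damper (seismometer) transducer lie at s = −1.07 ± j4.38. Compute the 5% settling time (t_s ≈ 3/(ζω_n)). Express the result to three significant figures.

For poles at −σ ± jω_d, ζω_n = σ = 1.07, so t_s ≈ 3/σ = 2.80 s.

t_s ≈ 2.80 s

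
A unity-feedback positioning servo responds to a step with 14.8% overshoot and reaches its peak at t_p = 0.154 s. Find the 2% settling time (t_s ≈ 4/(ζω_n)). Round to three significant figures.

From the overshoot, ζ = −ln(OS)/√(π²+ln²(OS)) = 0.520.
t_p = π/ω_d ⇒ ω_d = 20.4 rad/s; then ω_n = ω_d/√(1−ζ²) = 23.9 rad/s.
t_s ≈ 4/(ζω_n) = 4/(0.520·23.9) = 0.322 s.

t_s ≈ 0.322 s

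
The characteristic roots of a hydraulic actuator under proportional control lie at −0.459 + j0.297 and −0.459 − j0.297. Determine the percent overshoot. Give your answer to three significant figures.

%OS ≈ 0.779%

With σ = 0.459, ω_d = 0.297: ω_n = √(σ²+ω_d²) = 0.547 rad/s, ζ = σ/ω_n = 0.840.
%OS = 100·exp(−πζ/√(1−ζ²)) = 0.779%.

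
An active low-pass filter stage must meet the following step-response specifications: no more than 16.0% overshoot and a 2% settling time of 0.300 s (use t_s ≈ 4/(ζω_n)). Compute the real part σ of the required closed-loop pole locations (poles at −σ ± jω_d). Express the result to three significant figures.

σ ≈ 13.3

The settling-time spec alone fixes σ = ζω_n = 4/t_s = 4/0.300 = 13.3.
(Overshoot then fixes ζ = 0.504 and hence ω_d = σ·√(1−ζ²)/ζ = 22.9 rad/s.)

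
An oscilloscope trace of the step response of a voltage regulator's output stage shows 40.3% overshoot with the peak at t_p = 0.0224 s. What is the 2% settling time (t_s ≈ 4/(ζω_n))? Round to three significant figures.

The overshoot fixes ζ = −ln(OS)/√(π²+ln²(OS)) = 0.278.
From t_p = π/ω_d, ω_d = π/0.0224 = 140 rad/s, so ω_n = ω_d/√(1−ζ²) = 146 rad/s.
t_s ≈ 4/(ζω_n) = 4/(0.278·146) = 0.0986 s.

t_s ≈ 0.0986 s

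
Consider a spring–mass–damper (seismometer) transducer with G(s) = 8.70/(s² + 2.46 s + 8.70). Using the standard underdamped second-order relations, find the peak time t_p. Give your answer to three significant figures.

t_p ≈ 1.17 s

ω_n = √8.70 = 2.95 rad/s; ζ = 2.46/(2·2.95) = 0.417.
ω_d = 2.95·√(1 − 0.417²) = 2.68 rad/s. Then t_p = π/ω_d = 1.17 s.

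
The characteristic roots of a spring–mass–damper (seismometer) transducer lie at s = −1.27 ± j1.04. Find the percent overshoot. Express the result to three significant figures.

%OS ≈ 2.16%

|pole| = ω_n = √(1.27² + 1.04²) = 1.64 rad/s; ζ = cos θ = σ/ω_n = 0.774.
%OS = 100·exp(−πζ/√(1−ζ²)) = 2.16%.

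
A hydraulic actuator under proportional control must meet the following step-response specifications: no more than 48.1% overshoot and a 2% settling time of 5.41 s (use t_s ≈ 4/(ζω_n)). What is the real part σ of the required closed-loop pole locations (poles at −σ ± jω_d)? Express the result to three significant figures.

σ ≈ 0.739

The settling-time spec alone fixes σ = ζω_n = 4/t_s = 4/5.41 = 0.739.
(Overshoot then fixes ζ = 0.227 and hence ω_d = σ·√(1−ζ²)/ζ = 3.17 rad/s.)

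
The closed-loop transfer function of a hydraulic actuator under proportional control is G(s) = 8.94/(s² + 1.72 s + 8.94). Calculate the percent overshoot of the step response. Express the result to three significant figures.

Matching coefficients with s² + 2ζω_n s + ω_n² gives ω_n² = 8.94 ⇒ ω_n = 2.99 rad/s, and ζ = 1.72/(2ω_n) = 0.288.
%OS = 100 e^{−πζ/√(1−ζ²)} with ζ = 0.288 gives 38.9%.

%OS ≈ 38.9%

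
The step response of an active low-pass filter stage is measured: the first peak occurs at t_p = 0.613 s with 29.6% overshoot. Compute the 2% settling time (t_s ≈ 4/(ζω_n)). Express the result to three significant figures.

ζ from %OS: ζ = |ln 0.296|/√(π²+ln²0.296) = 0.361.
From t_p = π/ω_d, ω_d = π/0.613 = 5.12 rad/s, so ω_n = ω_d/√(1−ζ²) = 5.50 rad/s.
t_s ≈ 4/(ζω_n) = 4/(0.361·5.50) = 2.01 s.

t_s ≈ 2.01 s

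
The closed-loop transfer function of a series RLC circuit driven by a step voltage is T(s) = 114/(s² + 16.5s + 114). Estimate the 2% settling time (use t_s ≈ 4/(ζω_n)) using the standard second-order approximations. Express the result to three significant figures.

t_s ≈ 0.485 s

ω_n = √114 = 10.7 rad/s; ζ = 16.5/(2·10.7) = 0.773.
t_s ≈ 4/(ζω_n) = 4/(0.773·10.7) = 0.485 s.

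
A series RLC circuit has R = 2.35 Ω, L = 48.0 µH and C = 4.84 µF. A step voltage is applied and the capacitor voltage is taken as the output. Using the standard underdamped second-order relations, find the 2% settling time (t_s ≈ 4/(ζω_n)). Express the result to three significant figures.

t_s ≈ 0.000163 s

For a series RLC circuit (capacitor voltage as output), ω_n = 1/√(LC) = 1/√(48.0 µH · 4.84 µF) = 65600 rad/s.
ζ = (R/2)·√(C/L) = (2.35/2)·√(4.84 µF/48.0 µH) = 0.373.
t_s ≈ 4/(ζω_n) = 0.000163 s.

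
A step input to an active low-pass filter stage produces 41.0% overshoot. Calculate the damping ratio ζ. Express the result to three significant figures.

ζ ≈ 0.273

ζ = −ln(OS)/√(π² + (ln OS)²). With OS = 0.410, ln OS = −0.8916 and ζ = 0.8916/3.266 = 0.273.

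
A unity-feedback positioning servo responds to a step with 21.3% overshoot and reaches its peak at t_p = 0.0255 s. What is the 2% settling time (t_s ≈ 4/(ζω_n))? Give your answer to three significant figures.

ζ from %OS: ζ = |ln 0.213|/√(π²+ln²0.213) = 0.442.
From t_p = π/ω_d, ω_d = π/0.0255 = 123 rad/s, so ω_n = ω_d/√(1−ζ²) = 137 rad/s.
t_s ≈ 4/(ζω_n) = 4/(0.442·137) = 0.0660 s.

t_s ≈ 0.0660 s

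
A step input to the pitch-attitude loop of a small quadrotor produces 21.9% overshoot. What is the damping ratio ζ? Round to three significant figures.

ζ ≈ 0.435

From %OS = 100·exp(−πζ/√(1−ζ²)), invert to get ζ = −ln(OS)/√(π² + ln²(OS)) with OS = 0.219.
−ln 0.219 = 1.519, so ζ = 1.519/√(π² + 2.306) = 0.435.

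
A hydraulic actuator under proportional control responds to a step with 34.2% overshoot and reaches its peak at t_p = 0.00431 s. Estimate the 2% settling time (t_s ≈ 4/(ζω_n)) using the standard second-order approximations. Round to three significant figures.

t_s ≈ 0.0161 s

The overshoot fixes ζ = −ln(OS)/√(π²+ln²(OS)) = 0.323.
From t_p = π/ω_d, ω_d = π/0.00431 = 729 rad/s, so ω_n = ω_d/√(1−ζ²) = 770 rad/s.
t_s ≈ 4/(ζω_n) = 4/(0.323·770) = 0.0161 s.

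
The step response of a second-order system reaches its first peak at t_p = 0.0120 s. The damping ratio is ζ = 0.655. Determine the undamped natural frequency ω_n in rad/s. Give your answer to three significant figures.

ω_n ≈ 346 rad/s

Peak time t_p = π/ω_d, so ω_d = π/t_p = π/0.0120 = 262 rad/s.
ω_n = ω_d/√(1−ζ²) = 262/√0.571 = 346 rad/s.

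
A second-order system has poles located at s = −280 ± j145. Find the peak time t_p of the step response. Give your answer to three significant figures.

t_p = π/ω_d with ω_d = 145 (the imaginary part), so t_p = 0.0217 s.

t_p ≈ 0.0217 s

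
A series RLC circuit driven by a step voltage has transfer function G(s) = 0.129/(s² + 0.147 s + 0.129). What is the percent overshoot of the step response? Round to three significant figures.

%OS ≈ 51.9%

ω_n = √0.129 = 0.359 rad/s; ζ = 0.147/(2·0.359) = 0.205.
%OS = 100 e^{−πζ/√(1−ζ²)} with ζ = 0.205 gives 51.9%.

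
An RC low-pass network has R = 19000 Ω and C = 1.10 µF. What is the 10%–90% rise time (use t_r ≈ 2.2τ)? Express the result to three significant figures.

τ = RC = 19000 × 1.10 µF = 0.0209 s.
t_r ≈ 2.2τ = 0.0460 s.

t_r ≈ 0.0460 s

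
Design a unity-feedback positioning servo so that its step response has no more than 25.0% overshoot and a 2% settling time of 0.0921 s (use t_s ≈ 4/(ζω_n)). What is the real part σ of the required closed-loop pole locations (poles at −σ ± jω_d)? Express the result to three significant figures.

σ ≈ 43.4

The settling-time spec alone fixes σ = ζω_n = 4/t_s = 4/0.0921 = 43.4.
(Overshoot then fixes ζ = 0.404 and hence ω_d = σ·√(1−ζ²)/ζ = 98.4 rad/s.)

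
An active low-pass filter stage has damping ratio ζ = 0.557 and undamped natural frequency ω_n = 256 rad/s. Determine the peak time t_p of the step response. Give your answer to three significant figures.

t_p ≈ 0.0148 s

The damped frequency is ω_d = ω_n√(1−ζ²) = 256·√(1−0.310) = 213 rad/s.
Peak time t_p = π/ω_d = π/213 = 0.0148 s.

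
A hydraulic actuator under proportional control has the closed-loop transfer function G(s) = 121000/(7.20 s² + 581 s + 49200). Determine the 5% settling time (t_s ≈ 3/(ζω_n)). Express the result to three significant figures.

t_s ≈ 0.0744 s

Dividing through by 7.20: denominator becomes s² + 80.69 s + 6833.
So ω_n = √6833 = 82.7 rad/s and ζ = 80.69/(2·82.7) = 0.488.
t_s ≈ 3/(ζω_n) = 0.0744 s.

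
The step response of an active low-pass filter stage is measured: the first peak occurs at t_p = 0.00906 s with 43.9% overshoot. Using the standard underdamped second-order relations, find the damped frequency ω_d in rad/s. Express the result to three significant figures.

ω_d ≈ 347 rad/s

t_p = π/ω_d, so ω_d = π/0.00906 = 347 rad/s.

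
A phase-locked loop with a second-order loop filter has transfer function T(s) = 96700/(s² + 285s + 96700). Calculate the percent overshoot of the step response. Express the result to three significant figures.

%OS ≈ 19.8%

Comparing the denominator to s² + 2ζω_n s + ω_n²: ω_n = √96700 = 311 rad/s, and 2ζω_n = 285 so ζ = 285/(2·311) = 0.458.
%OS = 100 e^{−πζ/√(1−ζ²)} with ζ = 0.458 gives 19.8%.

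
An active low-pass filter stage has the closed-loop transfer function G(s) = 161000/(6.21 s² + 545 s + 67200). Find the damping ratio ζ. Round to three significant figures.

ζ ≈ 0.422

Dividing through by 6.21: denominator becomes s² + 87.76 s + 10820.
So ω_n = √10820 = 104 rad/s and ζ = 87.76/(2·104) = 0.422.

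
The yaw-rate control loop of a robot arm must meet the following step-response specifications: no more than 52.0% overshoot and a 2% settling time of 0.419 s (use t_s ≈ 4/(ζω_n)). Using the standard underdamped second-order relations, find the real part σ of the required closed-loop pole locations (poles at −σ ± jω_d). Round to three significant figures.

The settling-time spec alone fixes σ = ζω_n = 4/t_s = 4/0.419 = 9.55.
(Overshoot then fixes ζ = 0.204 and hence ω_d = σ·√(1−ζ²)/ζ = 45.9 rad/s.)

σ ≈ 9.55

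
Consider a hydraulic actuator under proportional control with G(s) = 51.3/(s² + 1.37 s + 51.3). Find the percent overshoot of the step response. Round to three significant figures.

%OS ≈ 73.9%

Matching coefficients with s² + 2ζω_n s + ω_n² gives ω_n² = 51.3 ⇒ ω_n = 7.16 rad/s, and ζ = 1.37/(2ω_n) = 0.0956.
Overshoot: exp(−π·0.0956/√(1−0.0956²)) = 0.739, i.e. 73.9%.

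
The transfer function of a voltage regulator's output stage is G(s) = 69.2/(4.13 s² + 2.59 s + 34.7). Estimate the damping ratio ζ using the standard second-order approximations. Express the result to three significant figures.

ζ ≈ 0.108

Dividing through by 4.13: denominator becomes s² + 0.6271 s + 8.402.
So ω_n = √8.402 = 2.90 rad/s and ζ = 0.6271/(2·2.90) = 0.108.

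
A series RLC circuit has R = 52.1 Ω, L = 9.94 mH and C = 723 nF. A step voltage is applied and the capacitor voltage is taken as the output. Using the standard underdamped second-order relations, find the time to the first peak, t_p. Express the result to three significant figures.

t_p ≈ 0.000273 s

For a series RLC circuit (capacitor voltage as output), ω_n = 1/√(LC) = 1/√(9.94 mH · 723 nF) = 11800 rad/s.
ζ = (R/2)·√(C/L) = (52.1/2)·√(723 nF/9.94 mH) = 0.222.
ω_d = ω_n√(1−ζ²) = 11500 rad/s. t_p = π/ω_d = 0.000273 s.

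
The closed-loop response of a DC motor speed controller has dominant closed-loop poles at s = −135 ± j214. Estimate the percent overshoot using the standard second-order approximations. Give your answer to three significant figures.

%OS ≈ 13.8%

With σ = 135, ω_d = 214: ω_n = √(σ²+ω_d²) = 253 rad/s, ζ = σ/ω_n = 0.534.
Overshoot: exp(−π·0.534/√(1−0.534²)) = 0.138, i.e. 13.8%.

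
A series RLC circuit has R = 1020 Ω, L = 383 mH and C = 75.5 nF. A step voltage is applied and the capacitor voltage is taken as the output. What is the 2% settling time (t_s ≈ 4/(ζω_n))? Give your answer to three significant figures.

t_s ≈ 0.00300 s

For a series RLC circuit (capacitor voltage as output), ω_n = 1/√(LC) = 1/√(383 mH · 75.5 nF) = 5880 rad/s.
ζ = (R/2)·√(C/L) = (1020/2)·√(75.5 nF/383 mH) = 0.226.
t_s ≈ 4/(ζω_n) = 0.00300 s.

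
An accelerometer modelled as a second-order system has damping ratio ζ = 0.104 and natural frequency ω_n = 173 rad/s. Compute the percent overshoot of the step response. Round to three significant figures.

For an underdamped second-order system, %OS = 100·exp(−πζ/√(1−ζ²)).
πζ/√(1−ζ²) = π·0.104/√(1−0.0108) = 0.3285, so %OS = 100·e^(−0.3285) = 72.0%.

%OS ≈ 72.0%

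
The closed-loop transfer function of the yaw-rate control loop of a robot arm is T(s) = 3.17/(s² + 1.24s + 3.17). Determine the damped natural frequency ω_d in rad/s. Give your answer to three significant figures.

Comparing the denominator to s² + 2ζω_n s + ω_n²: ω_n = √3.17 = 1.78 rad/s, and 2ζω_n = 1.24 so ζ = 1.24/(2·1.78) = 0.348.
ω_d = 1.78·√(1 − 0.348²) = 1.67 rad/s.

ω_d ≈ 1.67 rad/s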